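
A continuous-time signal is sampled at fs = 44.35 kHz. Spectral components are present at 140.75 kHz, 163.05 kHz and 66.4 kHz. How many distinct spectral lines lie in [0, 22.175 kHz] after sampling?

fs/2 = 22.175 kHz.
140.75 kHz mod fs = 7.7 kHz.
7.7 kHz ≤ fs/2 = 22.175 kHz, appears at 7.7 kHz.
163.05 kHz mod fs = 30 kHz.
30 kHz > fs/2 = 22.175 kHz, folds to fs − 30 kHz = 14.35 kHz.
66.4 kHz mod fs = 22.05 kHz.
22.05 kHz ≤ fs/2 = 22.175 kHz, appears at 22.05 kHz.
Distinct values: {7.7 kHz, 14.35 kHz, 22.05 kHz} → 3.

3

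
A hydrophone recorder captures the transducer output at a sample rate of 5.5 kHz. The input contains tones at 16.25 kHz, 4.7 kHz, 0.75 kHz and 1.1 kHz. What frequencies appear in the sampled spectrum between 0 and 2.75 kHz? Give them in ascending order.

0.25 kHz, 0.75 kHz, 0.8 kHz, 1.1 kHz

fs/2 = 2.75 kHz.
16.25 kHz mod fs = 5.25 kHz.
5.25 kHz > fs/2 = 2.75 kHz, folds to fs − 5.25 kHz = 0.25 kHz.
4.7 kHz > fs/2 = 2.75 kHz, folds to fs − 4.7 kHz = 0.8 kHz.
0.75 kHz ≤ fs/2 = 2.75 kHz, passes unchanged.
1.1 kHz ≤ fs/2 = 2.75 kHz, passes unchanged.
Distinct values: {0.25 kHz, 0.75 kHz, 0.8 kHz, 1.1 kHz}.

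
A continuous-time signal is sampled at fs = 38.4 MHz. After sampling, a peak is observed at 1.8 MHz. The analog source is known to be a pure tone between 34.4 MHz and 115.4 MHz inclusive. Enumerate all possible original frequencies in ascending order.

Frequencies that alias to 1.8 MHz are k·fs ± 1.8 MHz for integer k ≥ 0.
k=0: 1.8 MHz.
k=1: 36.6 MHz, 40.2 MHz.
k=2: 75 MHz, 78.6 MHz.
k=3: 113.4 MHz, 117 MHz.
k=4: 151.8 MHz, 155.4 MHz.
Within [34.4 MHz, 115.4 MHz]: 36.6 MHz, 40.2 MHz, 75 MHz, 78.6 MHz, 113.4 MHz.

36.6 MHz, 40.2 MHz, 75 MHz, 78.6 MHz, 113.4 MHz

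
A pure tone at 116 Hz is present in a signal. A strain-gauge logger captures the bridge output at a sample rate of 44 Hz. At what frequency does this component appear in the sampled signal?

116 Hz mod fs = 28 Hz.
28 Hz > fs/2 = 22 Hz, folds to fs − 28 Hz = 16 Hz.

16 Hz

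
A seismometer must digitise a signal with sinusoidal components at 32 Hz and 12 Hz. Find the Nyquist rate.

64 Hz

Highest-frequency component: 32 Hz.
Nyquist rate = 2 × 32 Hz = 64 Hz.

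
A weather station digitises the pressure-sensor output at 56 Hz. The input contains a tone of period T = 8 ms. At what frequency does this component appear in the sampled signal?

T = 8 ms → f = 1/T = 125 Hz.
125 Hz mod fs = 13 Hz.
13 Hz ≤ fs/2 = 28 Hz, appears at 13 Hz.

13 Hz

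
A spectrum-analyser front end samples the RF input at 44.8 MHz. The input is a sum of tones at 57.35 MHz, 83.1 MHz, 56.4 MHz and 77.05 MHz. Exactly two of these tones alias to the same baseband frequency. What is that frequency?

fs/2 = 22.4 MHz.
57.35 MHz mod fs = 12.55 MHz.
12.55 MHz ≤ fs/2 = 22.4 MHz, appears at 12.55 MHz.
83.1 MHz mod fs = 38.3 MHz.
38.3 MHz > fs/2 = 22.4 MHz, folds to fs − 38.3 MHz = 6.5 MHz.
56.4 MHz mod fs = 11.6 MHz.
11.6 MHz ≤ fs/2 = 22.4 MHz, appears at 11.6 MHz.
77.05 MHz mod fs = 32.25 MHz.
32.25 MHz > fs/2 = 22.4 MHz, folds to fs − 32.25 MHz = 12.55 MHz.
57.35 MHz and 77.05 MHz both map to 12.55 MHz.

12.55 MHz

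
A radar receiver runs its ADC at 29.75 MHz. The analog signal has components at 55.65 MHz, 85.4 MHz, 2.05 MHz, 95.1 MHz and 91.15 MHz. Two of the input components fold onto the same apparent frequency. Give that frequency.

3.85 MHz

fs/2 = 14.875 MHz.
55.65 MHz mod fs = 25.9 MHz.
25.9 MHz > fs/2 = 14.875 MHz, folds to fs − 25.9 MHz = 3.85 MHz.
85.4 MHz mod fs = 25.9 MHz.
25.9 MHz > fs/2 = 14.875 MHz, folds to fs − 25.9 MHz = 3.85 MHz.
2.05 MHz ≤ fs/2 = 14.875 MHz, passes unchanged.
95.1 MHz mod fs = 5.85 MHz.
5.85 MHz ≤ fs/2 = 14.875 MHz, appears at 5.85 MHz.
91.15 MHz mod fs = 1.9 MHz.
1.9 MHz ≤ fs/2 = 14.875 MHz, appears at 1.9 MHz.
55.65 MHz and 85.4 MHz both map to 3.85 MHz.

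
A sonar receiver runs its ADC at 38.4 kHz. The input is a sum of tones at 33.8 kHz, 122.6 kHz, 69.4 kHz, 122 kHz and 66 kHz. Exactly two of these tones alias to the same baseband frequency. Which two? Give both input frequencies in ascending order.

fs/2 = 19.2 kHz.
33.8 kHz > fs/2 = 19.2 kHz, folds to fs − 33.8 kHz = 4.6 kHz.
122.6 kHz mod fs = 7.4 kHz.
7.4 kHz ≤ fs/2 = 19.2 kHz, appears at 7.4 kHz.
69.4 kHz mod fs = 31 kHz.
31 kHz > fs/2 = 19.2 kHz, folds to fs − 31 kHz = 7.4 kHz.
122 kHz mod fs = 6.8 kHz.
6.8 kHz ≤ fs/2 = 19.2 kHz, appears at 6.8 kHz.
66 kHz mod fs = 27.6 kHz.
27.6 kHz > fs/2 = 19.2 kHz, folds to fs − 27.6 kHz = 10.8 kHz.
69.4 kHz and 122.6 kHz both map to 7.4 kHz.

69.4 kHz, 122.6 kHz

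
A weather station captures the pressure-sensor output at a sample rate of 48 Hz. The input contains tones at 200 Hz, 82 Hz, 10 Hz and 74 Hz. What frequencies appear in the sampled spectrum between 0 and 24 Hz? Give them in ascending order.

8 Hz, 10 Hz, 14 Hz, 22 Hz

fs/2 = 24 Hz.
200 Hz mod fs = 8 Hz.
8 Hz ≤ fs/2 = 24 Hz, appears at 8 Hz.
82 Hz mod fs = 34 Hz.
34 Hz > fs/2 = 24 Hz, folds to fs − 34 Hz = 14 Hz.
10 Hz ≤ fs/2 = 24 Hz, passes unchanged.
74 Hz mod fs = 26 Hz.
26 Hz > fs/2 = 24 Hz, folds to fs − 26 Hz = 22 Hz.
Distinct values: {8 Hz, 10 Hz, 14 Hz, 22 Hz}.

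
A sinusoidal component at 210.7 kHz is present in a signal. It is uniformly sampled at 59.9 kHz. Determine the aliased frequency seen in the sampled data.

28.9 kHz

210.7 kHz mod fs = 31 kHz.
31 kHz > fs/2 = 29.95 kHz, folds to fs − 31 kHz = 28.9 kHz.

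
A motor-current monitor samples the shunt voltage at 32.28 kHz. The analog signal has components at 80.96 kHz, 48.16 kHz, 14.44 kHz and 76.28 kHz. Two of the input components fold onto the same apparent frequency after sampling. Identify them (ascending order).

48.16 kHz, 80.96 kHz

fs/2 = 16.14 kHz.
80.96 kHz mod fs = 16.4 kHz.
16.4 kHz > fs/2 = 16.14 kHz, folds to fs − 16.4 kHz = 15.88 kHz.
48.16 kHz mod fs = 15.88 kHz.
15.88 kHz ≤ fs/2 = 16.14 kHz, appears at 15.88 kHz.
14.44 kHz ≤ fs/2 = 16.14 kHz, passes unchanged.
76.28 kHz mod fs = 11.72 kHz.
11.72 kHz ≤ fs/2 = 16.14 kHz, appears at 11.72 kHz.
48.16 kHz and 80.96 kHz both map to 15.88 kHz.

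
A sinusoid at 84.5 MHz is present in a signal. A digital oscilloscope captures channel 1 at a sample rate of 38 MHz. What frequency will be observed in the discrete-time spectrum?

8.5 MHz

84.5 MHz mod fs = 8.5 MHz.
8.5 MHz ≤ fs/2 = 19 MHz, appears at 8.5 MHz.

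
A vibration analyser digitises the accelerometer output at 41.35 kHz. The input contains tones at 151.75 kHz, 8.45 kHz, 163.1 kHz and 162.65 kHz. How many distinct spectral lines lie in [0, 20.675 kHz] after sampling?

fs/2 = 20.675 kHz.
151.75 kHz mod fs = 27.7 kHz.
27.7 kHz > fs/2 = 20.675 kHz, folds to fs − 27.7 kHz = 13.65 kHz.
8.45 kHz ≤ fs/2 = 20.675 kHz, passes unchanged.
163.1 kHz mod fs = 39.05 kHz.
39.05 kHz > fs/2 = 20.675 kHz, folds to fs − 39.05 kHz = 2.3 kHz.
162.65 kHz mod fs = 38.6 kHz.
38.6 kHz > fs/2 = 20.675 kHz, folds to fs − 38.6 kHz = 2.75 kHz.
Distinct values: {2.3 kHz, 2.75 kHz, 8.45 kHz, 13.65 kHz} → 4.

4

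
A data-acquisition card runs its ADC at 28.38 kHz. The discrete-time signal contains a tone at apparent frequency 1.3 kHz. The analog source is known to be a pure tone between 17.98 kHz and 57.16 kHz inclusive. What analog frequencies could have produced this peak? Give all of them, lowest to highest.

Frequencies that alias to 1.3 kHz are k·fs ± 1.3 kHz for integer k ≥ 0.
k=0: 1.3 kHz.
k=1: 27.08 kHz, 29.68 kHz.
k=2: 55.46 kHz, 58.06 kHz.
k=3: 83.84 kHz, 86.44 kHz.
Within [17.98 kHz, 57.16 kHz]: 27.08 kHz, 29.68 kHz, 55.46 kHz.

27.08 kHz, 29.68 kHz, 55.46 kHz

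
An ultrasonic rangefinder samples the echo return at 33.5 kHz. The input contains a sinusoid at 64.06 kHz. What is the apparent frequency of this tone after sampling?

2.94 kHz

64.06 kHz mod fs = 30.56 kHz.
30.56 kHz > fs/2 = 16.75 kHz, folds to fs − 30.56 kHz = 2.94 kHz.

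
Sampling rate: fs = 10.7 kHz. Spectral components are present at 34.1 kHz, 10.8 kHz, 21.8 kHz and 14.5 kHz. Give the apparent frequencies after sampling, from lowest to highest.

0.1 kHz, 0.4 kHz, 2 kHz, 3.8 kHz

fs/2 = 5.35 kHz.
34.1 kHz mod fs = 2 kHz.
2 kHz ≤ fs/2 = 5.35 kHz, appears at 2 kHz.
10.8 kHz mod fs = 0.1 kHz.
0.1 kHz ≤ fs/2 = 5.35 kHz, appears at 0.1 kHz.
21.8 kHz mod fs = 0.4 kHz.
0.4 kHz ≤ fs/2 = 5.35 kHz, appears at 0.4 kHz.
14.5 kHz mod fs = 3.8 kHz.
3.8 kHz ≤ fs/2 = 5.35 kHz, appears at 3.8 kHz.
Distinct values: {0.1 kHz, 0.4 kHz, 2 kHz, 3.8 kHz}.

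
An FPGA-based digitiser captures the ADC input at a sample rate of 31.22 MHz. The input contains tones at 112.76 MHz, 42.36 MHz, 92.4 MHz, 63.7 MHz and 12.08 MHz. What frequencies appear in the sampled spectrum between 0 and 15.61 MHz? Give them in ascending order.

1.26 MHz, 11.14 MHz, 12.08 MHz, 12.12 MHz

fs/2 = 15.61 MHz.
112.76 MHz mod fs = 19.1 MHz.
19.1 MHz > fs/2 = 15.61 MHz, folds to fs − 19.1 MHz = 12.12 MHz.
42.36 MHz mod fs = 11.14 MHz.
11.14 MHz ≤ fs/2 = 15.61 MHz, appears at 11.14 MHz.
92.4 MHz mod fs = 29.96 MHz.
29.96 MHz > fs/2 = 15.61 MHz, folds to fs − 29.96 MHz = 1.26 MHz.
63.7 MHz mod fs = 1.26 MHz.
1.26 MHz ≤ fs/2 = 15.61 MHz, appears at 1.26 MHz.
12.08 MHz ≤ fs/2 = 15.61 MHz, passes unchanged.
Distinct values: {1.26 MHz, 11.14 MHz, 12.08 MHz, 12.12 MHz}.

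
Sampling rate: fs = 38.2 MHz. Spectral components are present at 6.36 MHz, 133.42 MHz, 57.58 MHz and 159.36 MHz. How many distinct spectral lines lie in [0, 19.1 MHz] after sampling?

fs/2 = 19.1 MHz.
6.36 MHz ≤ fs/2 = 19.1 MHz, passes unchanged.
133.42 MHz mod fs = 18.82 MHz.
18.82 MHz ≤ fs/2 = 19.1 MHz, appears at 18.82 MHz.
57.58 MHz mod fs = 19.38 MHz.
19.38 MHz > fs/2 = 19.1 MHz, folds to fs − 19.38 MHz = 18.82 MHz.
159.36 MHz mod fs = 6.56 MHz.
6.56 MHz ≤ fs/2 = 19.1 MHz, appears at 6.56 MHz.
Distinct values: {6.36 MHz, 6.56 MHz, 18.82 MHz} → 3.

3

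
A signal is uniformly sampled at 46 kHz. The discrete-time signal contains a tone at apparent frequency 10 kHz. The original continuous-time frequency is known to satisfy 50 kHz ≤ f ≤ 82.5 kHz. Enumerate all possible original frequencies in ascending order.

56 kHz, 82 kHz

Frequencies that alias to 10 kHz are k·fs ± 10 kHz for integer k ≥ 0.
k=0: 10 kHz.
k=1: 36 kHz, 56 kHz.
k=2: 82 kHz, 102 kHz.
k=3: 128 kHz, 148 kHz.
Within [50 kHz, 82.5 kHz]: 56 kHz, 82 kHz.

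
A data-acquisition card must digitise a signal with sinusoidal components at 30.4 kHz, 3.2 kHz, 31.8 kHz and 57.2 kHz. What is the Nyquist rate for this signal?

114.4 kHz

Highest-frequency component: 57.2 kHz.
Nyquist rate = 2 × 57.2 kHz = 114.4 kHz.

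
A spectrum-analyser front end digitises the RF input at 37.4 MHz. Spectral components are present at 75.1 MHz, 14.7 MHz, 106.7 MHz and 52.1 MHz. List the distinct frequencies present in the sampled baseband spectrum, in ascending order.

0.3 MHz, 5.5 MHz, 14.7 MHz

fs/2 = 18.7 MHz.
75.1 MHz mod fs = 0.3 MHz.
0.3 MHz ≤ fs/2 = 18.7 MHz, appears at 0.3 MHz.
14.7 MHz ≤ fs/2 = 18.7 MHz, passes unchanged.
106.7 MHz mod fs = 31.9 MHz.
31.9 MHz > fs/2 = 18.7 MHz, folds to fs − 31.9 MHz = 5.5 MHz.
52.1 MHz mod fs = 14.7 MHz.
14.7 MHz ≤ fs/2 = 18.7 MHz, appears at 14.7 MHz.
Distinct values: {0.3 MHz, 5.5 MHz, 14.7 MHz}.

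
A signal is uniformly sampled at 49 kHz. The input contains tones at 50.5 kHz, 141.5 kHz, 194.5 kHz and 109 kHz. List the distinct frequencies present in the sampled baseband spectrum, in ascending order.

fs/2 = 24.5 kHz.
50.5 kHz mod fs = 1.5 kHz.
1.5 kHz ≤ fs/2 = 24.5 kHz, appears at 1.5 kHz.
141.5 kHz mod fs = 43.5 kHz.
43.5 kHz > fs/2 = 24.5 kHz, folds to fs − 43.5 kHz = 5.5 kHz.
194.5 kHz mod fs = 47.5 kHz.
47.5 kHz > fs/2 = 24.5 kHz, folds to fs − 47.5 kHz = 1.5 kHz.
109 kHz mod fs = 11 kHz.
11 kHz ≤ fs/2 = 24.5 kHz, appears at 11 kHz.
Distinct values: {1.5 kHz, 5.5 kHz, 11 kHz}.

1.5 kHz, 5.5 kHz, 11 kHz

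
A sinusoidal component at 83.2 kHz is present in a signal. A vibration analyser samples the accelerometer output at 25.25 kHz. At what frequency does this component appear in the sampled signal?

83.2 kHz mod fs = 7.45 kHz.
7.45 kHz ≤ fs/2 = 12.625 kHz, appears at 7.45 kHz.

7.45 kHz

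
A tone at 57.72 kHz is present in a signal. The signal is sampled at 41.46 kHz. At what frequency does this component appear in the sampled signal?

57.72 kHz mod fs = 16.26 kHz.
16.26 kHz ≤ fs/2 = 20.73 kHz, appears at 16.26 kHz.

16.26 kHz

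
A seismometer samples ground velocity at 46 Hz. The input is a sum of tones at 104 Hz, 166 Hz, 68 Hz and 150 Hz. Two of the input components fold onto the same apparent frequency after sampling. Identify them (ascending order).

104 Hz, 150 Hz

fs/2 = 23 Hz.
104 Hz mod fs = 12 Hz.
12 Hz ≤ fs/2 = 23 Hz, appears at 12 Hz.
166 Hz mod fs = 28 Hz.
28 Hz > fs/2 = 23 Hz, folds to fs − 28 Hz = 18 Hz.
68 Hz mod fs = 22 Hz.
22 Hz ≤ fs/2 = 23 Hz, appears at 22 Hz.
150 Hz mod fs = 12 Hz.
12 Hz ≤ fs/2 = 23 Hz, appears at 12 Hz.
104 Hz and 150 Hz both map to 12 Hz.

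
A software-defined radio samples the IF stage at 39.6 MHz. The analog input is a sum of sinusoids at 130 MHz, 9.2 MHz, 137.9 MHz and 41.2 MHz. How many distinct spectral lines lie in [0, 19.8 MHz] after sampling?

4

fs/2 = 19.8 MHz.
130 MHz mod fs = 11.2 MHz.
11.2 MHz ≤ fs/2 = 19.8 MHz, appears at 11.2 MHz.
9.2 MHz ≤ fs/2 = 19.8 MHz, passes unchanged.
137.9 MHz mod fs = 19.1 MHz.
19.1 MHz ≤ fs/2 = 19.8 MHz, appears at 19.1 MHz.
41.2 MHz mod fs = 1.6 MHz.
1.6 MHz ≤ fs/2 = 19.8 MHz, appears at 1.6 MHz.
Distinct values: {1.6 MHz, 9.2 MHz, 11.2 MHz, 19.1 MHz} → 4.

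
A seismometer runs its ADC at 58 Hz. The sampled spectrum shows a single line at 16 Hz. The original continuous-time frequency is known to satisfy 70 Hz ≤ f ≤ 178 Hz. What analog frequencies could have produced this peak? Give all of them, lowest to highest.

Frequencies that alias to 16 Hz are k·fs ± 16 Hz for integer k ≥ 0.
k=0: 16 Hz.
k=1: 42 Hz, 74 Hz.
k=2: 100 Hz, 132 Hz.
k=3: 158 Hz, 190 Hz.
k=4: 216 Hz, 248 Hz.
Within [70 Hz, 178 Hz]: 74 Hz, 100 Hz, 132 Hz, 158 Hz.

74 Hz, 100 Hz, 132 Hz, 158 Hz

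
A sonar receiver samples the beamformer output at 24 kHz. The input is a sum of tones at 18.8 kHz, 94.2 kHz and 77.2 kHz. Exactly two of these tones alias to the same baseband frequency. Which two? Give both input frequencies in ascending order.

18.8 kHz, 77.2 kHz

fs/2 = 12 kHz.
18.8 kHz > fs/2 = 12 kHz, folds to fs − 18.8 kHz = 5.2 kHz.
94.2 kHz mod fs = 22.2 kHz.
22.2 kHz > fs/2 = 12 kHz, folds to fs − 22.2 kHz = 1.8 kHz.
77.2 kHz mod fs = 5.2 kHz.
5.2 kHz ≤ fs/2 = 12 kHz, appears at 5.2 kHz.
18.8 kHz and 77.2 kHz both map to 5.2 kHz.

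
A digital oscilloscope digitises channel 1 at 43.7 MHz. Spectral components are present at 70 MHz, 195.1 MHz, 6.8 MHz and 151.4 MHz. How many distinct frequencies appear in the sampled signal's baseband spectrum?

3

fs/2 = 21.85 MHz.
70 MHz mod fs = 26.3 MHz.
26.3 MHz > fs/2 = 21.85 MHz, folds to fs − 26.3 MHz = 17.4 MHz.
195.1 MHz mod fs = 20.3 MHz.
20.3 MHz ≤ fs/2 = 21.85 MHz, appears at 20.3 MHz.
6.8 MHz ≤ fs/2 = 21.85 MHz, passes unchanged.
151.4 MHz mod fs = 20.3 MHz.
20.3 MHz ≤ fs/2 = 21.85 MHz, appears at 20.3 MHz.
Distinct values: {6.8 MHz, 17.4 MHz, 20.3 MHz} → 3.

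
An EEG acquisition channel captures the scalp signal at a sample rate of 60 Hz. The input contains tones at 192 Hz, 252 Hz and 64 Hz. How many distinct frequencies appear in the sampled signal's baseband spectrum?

fs/2 = 30 Hz.
192 Hz mod fs = 12 Hz.
12 Hz ≤ fs/2 = 30 Hz, appears at 12 Hz.
252 Hz mod fs = 12 Hz.
12 Hz ≤ fs/2 = 30 Hz, appears at 12 Hz.
64 Hz mod fs = 4 Hz.
4 Hz ≤ fs/2 = 30 Hz, appears at 4 Hz.
Distinct values: {4 Hz, 12 Hz} → 2.

2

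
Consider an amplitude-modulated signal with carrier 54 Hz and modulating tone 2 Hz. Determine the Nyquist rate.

112 Hz

AM sidebands sit at fc ± fm = 52 Hz and 56 Hz.
Highest-frequency component: 56 Hz.
Nyquist rate = 2 × 56 Hz = 112 Hz.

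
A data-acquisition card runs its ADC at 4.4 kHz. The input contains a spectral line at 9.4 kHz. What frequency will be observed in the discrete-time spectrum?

9.4 kHz mod fs = 0.6 kHz.
0.6 kHz ≤ fs/2 = 2.2 kHz, appears at 0.6 kHz.

0.6 kHz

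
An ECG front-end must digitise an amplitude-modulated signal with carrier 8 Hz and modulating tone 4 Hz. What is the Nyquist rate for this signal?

24 Hz

AM sidebands sit at fc ± fm = 4 Hz and 12 Hz.
Highest-frequency component: 12 Hz.
Nyquist rate = 2 × 12 Hz = 24 Hz.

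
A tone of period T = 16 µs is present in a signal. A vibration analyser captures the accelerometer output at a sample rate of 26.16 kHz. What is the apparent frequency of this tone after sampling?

10.18 kHz

T = 16 µs → f = 1/T = 62.5 kHz.
62.5 kHz mod fs = 10.18 kHz.
10.18 kHz ≤ fs/2 = 13.08 kHz, appears at 10.18 kHz.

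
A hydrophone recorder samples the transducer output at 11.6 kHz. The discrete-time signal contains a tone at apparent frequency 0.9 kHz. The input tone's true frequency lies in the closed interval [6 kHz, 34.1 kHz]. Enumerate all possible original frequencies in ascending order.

10.7 kHz, 12.5 kHz, 22.3 kHz, 24.1 kHz, 33.9 kHz

Frequencies that alias to 0.9 kHz are k·fs ± 0.9 kHz for integer k ≥ 0.
k=0: 0.9 kHz.
k=1: 10.7 kHz, 12.5 kHz.
k=2: 22.3 kHz, 24.1 kHz.
k=3: 33.9 kHz, 35.7 kHz.
k=4: 45.5 kHz, 47.3 kHz.
Within [6 kHz, 34.1 kHz]: 10.7 kHz, 12.5 kHz, 22.3 kHz, 24.1 kHz, 33.9 kHz.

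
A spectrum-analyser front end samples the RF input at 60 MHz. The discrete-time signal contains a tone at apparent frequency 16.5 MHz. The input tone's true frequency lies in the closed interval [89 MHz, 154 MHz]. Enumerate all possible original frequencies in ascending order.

Frequencies that alias to 16.5 MHz are k·fs ± 16.5 MHz for integer k ≥ 0.
k=0: 16.5 MHz.
k=1: 43.5 MHz, 76.5 MHz.
k=2: 103.5 MHz, 136.5 MHz.
k=3: 163.5 MHz, 196.5 MHz.
Within [89 MHz, 154 MHz]: 103.5 MHz, 136.5 MHz.

103.5 MHz, 136.5 MHz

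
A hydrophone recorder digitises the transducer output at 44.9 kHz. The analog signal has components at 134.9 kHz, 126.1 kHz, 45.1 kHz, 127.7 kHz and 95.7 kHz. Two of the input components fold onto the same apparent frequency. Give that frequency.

fs/2 = 22.45 kHz.
134.9 kHz mod fs = 0.2 kHz.
0.2 kHz ≤ fs/2 = 22.45 kHz, appears at 0.2 kHz.
126.1 kHz mod fs = 36.3 kHz.
36.3 kHz > fs/2 = 22.45 kHz, folds to fs − 36.3 kHz = 8.6 kHz.
45.1 kHz mod fs = 0.2 kHz.
0.2 kHz ≤ fs/2 = 22.45 kHz, appears at 0.2 kHz.
127.7 kHz mod fs = 37.9 kHz.
37.9 kHz > fs/2 = 22.45 kHz, folds to fs − 37.9 kHz = 7 kHz.
95.7 kHz mod fs = 5.9 kHz.
5.9 kHz ≤ fs/2 = 22.45 kHz, appears at 5.9 kHz.
45.1 kHz and 134.9 kHz both map to 0.2 kHz.

0.2 kHz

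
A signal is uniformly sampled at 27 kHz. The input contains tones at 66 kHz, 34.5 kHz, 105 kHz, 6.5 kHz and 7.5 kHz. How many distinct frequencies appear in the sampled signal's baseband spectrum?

fs/2 = 13.5 kHz.
66 kHz mod fs = 12 kHz.
12 kHz ≤ fs/2 = 13.5 kHz, appears at 12 kHz.
34.5 kHz mod fs = 7.5 kHz.
7.5 kHz ≤ fs/2 = 13.5 kHz, appears at 7.5 kHz.
105 kHz mod fs = 24 kHz.
24 kHz > fs/2 = 13.5 kHz, folds to fs − 24 kHz = 3 kHz.
6.5 kHz ≤ fs/2 = 13.5 kHz, passes unchanged.
7.5 kHz ≤ fs/2 = 13.5 kHz, passes unchanged.
Distinct values: {3 kHz, 6.5 kHz, 7.5 kHz, 12 kHz} → 4.

4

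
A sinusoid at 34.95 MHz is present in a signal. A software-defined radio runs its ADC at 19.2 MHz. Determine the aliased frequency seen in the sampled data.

3.45 MHz

34.95 MHz mod fs = 15.75 MHz.
15.75 MHz > fs/2 = 9.6 MHz, folds to fs − 15.75 MHz = 3.45 MHz.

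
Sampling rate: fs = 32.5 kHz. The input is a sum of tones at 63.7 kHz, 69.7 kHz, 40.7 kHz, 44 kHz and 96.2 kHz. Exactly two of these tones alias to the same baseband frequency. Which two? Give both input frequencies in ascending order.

fs/2 = 16.25 kHz.
63.7 kHz mod fs = 31.2 kHz.
31.2 kHz > fs/2 = 16.25 kHz, folds to fs − 31.2 kHz = 1.3 kHz.
69.7 kHz mod fs = 4.7 kHz.
4.7 kHz ≤ fs/2 = 16.25 kHz, appears at 4.7 kHz.
40.7 kHz mod fs = 8.2 kHz.
8.2 kHz ≤ fs/2 = 16.25 kHz, appears at 8.2 kHz.
44 kHz mod fs = 11.5 kHz.
11.5 kHz ≤ fs/2 = 16.25 kHz, appears at 11.5 kHz.
96.2 kHz mod fs = 31.2 kHz.
31.2 kHz > fs/2 = 16.25 kHz, folds to fs − 31.2 kHz = 1.3 kHz.
63.7 kHz and 96.2 kHz both map to 1.3 kHz.

63.7 kHz, 96.2 kHz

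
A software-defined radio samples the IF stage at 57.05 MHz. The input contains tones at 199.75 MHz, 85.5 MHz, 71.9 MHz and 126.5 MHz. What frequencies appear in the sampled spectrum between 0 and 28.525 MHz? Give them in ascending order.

fs/2 = 28.525 MHz.
199.75 MHz mod fs = 28.6 MHz.
28.6 MHz > fs/2 = 28.525 MHz, folds to fs − 28.6 MHz = 28.45 MHz.
85.5 MHz mod fs = 28.45 MHz.
28.45 MHz ≤ fs/2 = 28.525 MHz, appears at 28.45 MHz.
71.9 MHz mod fs = 14.85 MHz.
14.85 MHz ≤ fs/2 = 28.525 MHz, appears at 14.85 MHz.
126.5 MHz mod fs = 12.4 MHz.
12.4 MHz ≤ fs/2 = 28.525 MHz, appears at 12.4 MHz.
Distinct values: {12.4 MHz, 14.85 MHz, 28.45 MHz}.

12.4 MHz, 14.85 MHz, 28.45 MHz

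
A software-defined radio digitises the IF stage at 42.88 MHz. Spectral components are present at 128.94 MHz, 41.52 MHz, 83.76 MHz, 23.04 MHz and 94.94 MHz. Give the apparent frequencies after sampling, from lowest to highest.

0.3 MHz, 1.36 MHz, 2 MHz, 9.18 MHz, 19.84 MHz

fs/2 = 21.44 MHz.
128.94 MHz mod fs = 0.3 MHz.
0.3 MHz ≤ fs/2 = 21.44 MHz, appears at 0.3 MHz.
41.52 MHz > fs/2 = 21.44 MHz, folds to fs − 41.52 MHz = 1.36 MHz.
83.76 MHz mod fs = 40.88 MHz.
40.88 MHz > fs/2 = 21.44 MHz, folds to fs − 40.88 MHz = 2 MHz.
23.04 MHz > fs/2 = 21.44 MHz, folds to fs − 23.04 MHz = 19.84 MHz.
94.94 MHz mod fs = 9.18 MHz.
9.18 MHz ≤ fs/2 = 21.44 MHz, appears at 9.18 MHz.
Distinct values: {0.3 MHz, 1.36 MHz, 2 MHz, 9.18 MHz, 19.84 MHz}.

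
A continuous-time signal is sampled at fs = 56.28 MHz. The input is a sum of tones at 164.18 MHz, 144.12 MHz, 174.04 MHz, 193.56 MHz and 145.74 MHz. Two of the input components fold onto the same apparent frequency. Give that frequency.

24.72 MHz

fs/2 = 28.14 MHz.
164.18 MHz mod fs = 51.62 MHz.
51.62 MHz > fs/2 = 28.14 MHz, folds to fs − 51.62 MHz = 4.66 MHz.
144.12 MHz mod fs = 31.56 MHz.
31.56 MHz > fs/2 = 28.14 MHz, folds to fs − 31.56 MHz = 24.72 MHz.
174.04 MHz mod fs = 5.2 MHz.
5.2 MHz ≤ fs/2 = 28.14 MHz, appears at 5.2 MHz.
193.56 MHz mod fs = 24.72 MHz.
24.72 MHz ≤ fs/2 = 28.14 MHz, appears at 24.72 MHz.
145.74 MHz mod fs = 33.18 MHz.
33.18 MHz > fs/2 = 28.14 MHz, folds to fs − 33.18 MHz = 23.1 MHz.
144.12 MHz and 193.56 MHz both map to 24.72 MHz.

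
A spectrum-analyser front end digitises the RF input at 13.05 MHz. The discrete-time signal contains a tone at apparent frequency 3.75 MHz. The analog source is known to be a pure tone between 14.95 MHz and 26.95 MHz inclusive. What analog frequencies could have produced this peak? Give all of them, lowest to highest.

16.8 MHz, 22.35 MHz

Frequencies that alias to 3.75 MHz are k·fs ± 3.75 MHz for integer k ≥ 0.
k=0: 3.75 MHz.
k=1: 9.3 MHz, 16.8 MHz.
k=2: 22.35 MHz, 29.85 MHz.
k=3: 35.4 MHz, 42.9 MHz.
Within [14.95 MHz, 26.95 MHz]: 16.8 MHz, 22.35 MHz.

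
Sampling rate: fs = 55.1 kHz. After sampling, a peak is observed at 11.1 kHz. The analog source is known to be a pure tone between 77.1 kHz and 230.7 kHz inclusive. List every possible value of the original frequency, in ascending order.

Frequencies that alias to 11.1 kHz are k·fs ± 11.1 kHz for integer k ≥ 0.
k=0: 11.1 kHz.
k=1: 44 kHz, 66.2 kHz.
k=2: 99.1 kHz, 121.3 kHz.
k=3: 154.2 kHz, 176.4 kHz.
k=4: 209.3 kHz, 231.5 kHz.
k=5: 264.4 kHz, 286.6 kHz.
Within [77.1 kHz, 230.7 kHz]: 99.1 kHz, 121.3 kHz, 154.2 kHz, 176.4 kHz, 209.3 kHz.

99.1 kHz, 121.3 kHz, 154.2 kHz, 176.4 kHz, 209.3 kHz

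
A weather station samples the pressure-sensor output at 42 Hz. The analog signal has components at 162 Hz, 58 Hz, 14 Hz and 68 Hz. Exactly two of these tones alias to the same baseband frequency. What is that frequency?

16 Hz

fs/2 = 21 Hz.
162 Hz mod fs = 36 Hz.
36 Hz > fs/2 = 21 Hz, folds to fs − 36 Hz = 6 Hz.
58 Hz mod fs = 16 Hz.
16 Hz ≤ fs/2 = 21 Hz, appears at 16 Hz.
14 Hz ≤ fs/2 = 21 Hz, passes unchanged.
68 Hz mod fs = 26 Hz.
26 Hz > fs/2 = 21 Hz, folds to fs − 26 Hz = 16 Hz.
58 Hz and 68 Hz both map to 16 Hz.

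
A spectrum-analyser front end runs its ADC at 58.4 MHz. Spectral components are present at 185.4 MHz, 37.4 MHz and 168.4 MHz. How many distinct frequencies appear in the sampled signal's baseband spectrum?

3

fs/2 = 29.2 MHz.
185.4 MHz mod fs = 10.2 MHz.
10.2 MHz ≤ fs/2 = 29.2 MHz, appears at 10.2 MHz.
37.4 MHz > fs/2 = 29.2 MHz, folds to fs − 37.4 MHz = 21 MHz.
168.4 MHz mod fs = 51.6 MHz.
51.6 MHz > fs/2 = 29.2 MHz, folds to fs − 51.6 MHz = 6.8 MHz.
Distinct values: {6.8 MHz, 10.2 MHz, 21 MHz} → 3.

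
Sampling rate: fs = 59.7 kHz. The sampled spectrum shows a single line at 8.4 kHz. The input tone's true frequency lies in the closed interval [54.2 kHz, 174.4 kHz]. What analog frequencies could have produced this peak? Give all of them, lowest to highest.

68.1 kHz, 111 kHz, 127.8 kHz, 170.7 kHz

Frequencies that alias to 8.4 kHz are k·fs ± 8.4 kHz for integer k ≥ 0.
k=0: 8.4 kHz.
k=1: 51.3 kHz, 68.1 kHz.
k=2: 111 kHz, 127.8 kHz.
k=3: 170.7 kHz, 187.5 kHz.
k=4: 230.4 kHz, 247.2 kHz.
Within [54.2 kHz, 174.4 kHz]: 68.1 kHz, 111 kHz, 127.8 kHz, 170.7 kHz.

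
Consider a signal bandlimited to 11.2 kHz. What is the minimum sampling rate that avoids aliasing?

22.4 kHz

Nyquist rate = 2 × 11.2 kHz = 22.4 kHz.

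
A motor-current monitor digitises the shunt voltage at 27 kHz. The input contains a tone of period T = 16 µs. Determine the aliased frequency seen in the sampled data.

T = 16 µs → f = 1/T = 62.5 kHz.
62.5 kHz mod fs = 8.5 kHz.
8.5 kHz ≤ fs/2 = 13.5 kHz, appears at 8.5 kHz.

8.5 kHz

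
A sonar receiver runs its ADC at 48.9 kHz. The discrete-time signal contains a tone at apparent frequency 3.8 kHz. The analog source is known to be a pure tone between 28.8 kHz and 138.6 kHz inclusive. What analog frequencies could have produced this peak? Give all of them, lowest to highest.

Frequencies that alias to 3.8 kHz are k·fs ± 3.8 kHz for integer k ≥ 0.
k=0: 3.8 kHz.
k=1: 45.1 kHz, 52.7 kHz.
k=2: 94 kHz, 101.6 kHz.
k=3: 142.9 kHz, 150.5 kHz.
Within [28.8 kHz, 138.6 kHz]: 45.1 kHz, 52.7 kHz, 94 kHz, 101.6 kHz.

45.1 kHz, 52.7 kHz, 94 kHz, 101.6 kHz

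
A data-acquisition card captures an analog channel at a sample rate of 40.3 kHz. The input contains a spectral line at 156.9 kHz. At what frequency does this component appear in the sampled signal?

156.9 kHz mod fs = 36 kHz.
36 kHz > fs/2 = 20.15 kHz, folds to fs − 36 kHz = 4.3 kHz.

4.3 kHz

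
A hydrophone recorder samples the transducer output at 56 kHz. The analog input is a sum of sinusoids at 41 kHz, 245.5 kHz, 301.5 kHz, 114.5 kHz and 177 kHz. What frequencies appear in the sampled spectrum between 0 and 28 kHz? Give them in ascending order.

fs/2 = 28 kHz.
41 kHz > fs/2 = 28 kHz, folds to fs − 41 kHz = 15 kHz.
245.5 kHz mod fs = 21.5 kHz.
21.5 kHz ≤ fs/2 = 28 kHz, appears at 21.5 kHz.
301.5 kHz mod fs = 21.5 kHz.
21.5 kHz ≤ fs/2 = 28 kHz, appears at 21.5 kHz.
114.5 kHz mod fs = 2.5 kHz.
2.5 kHz ≤ fs/2 = 28 kHz, appears at 2.5 kHz.
177 kHz mod fs = 9 kHz.
9 kHz ≤ fs/2 = 28 kHz, appears at 9 kHz.
Distinct values: {2.5 kHz, 9 kHz, 15 kHz, 21.5 kHz}.

2.5 kHz, 9 kHz, 15 kHz, 21.5 kHz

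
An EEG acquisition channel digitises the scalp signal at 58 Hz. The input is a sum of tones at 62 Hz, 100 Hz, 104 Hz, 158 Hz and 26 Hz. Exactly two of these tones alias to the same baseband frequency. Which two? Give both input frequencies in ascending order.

100 Hz, 158 Hz

fs/2 = 29 Hz.
62 Hz mod fs = 4 Hz.
4 Hz ≤ fs/2 = 29 Hz, appears at 4 Hz.
100 Hz mod fs = 42 Hz.
42 Hz > fs/2 = 29 Hz, folds to fs − 42 Hz = 16 Hz.
104 Hz mod fs = 46 Hz.
46 Hz > fs/2 = 29 Hz, folds to fs − 46 Hz = 12 Hz.
158 Hz mod fs = 42 Hz.
42 Hz > fs/2 = 29 Hz, folds to fs − 42 Hz = 16 Hz.
26 Hz ≤ fs/2 = 29 Hz, passes unchanged.
100 Hz and 158 Hz both map to 16 Hz.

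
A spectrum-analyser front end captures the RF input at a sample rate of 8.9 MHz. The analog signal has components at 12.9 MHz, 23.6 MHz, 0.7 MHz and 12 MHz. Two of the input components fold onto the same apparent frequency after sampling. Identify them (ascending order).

fs/2 = 4.45 MHz.
12.9 MHz mod fs = 4 MHz.
4 MHz ≤ fs/2 = 4.45 MHz, appears at 4 MHz.
23.6 MHz mod fs = 5.8 MHz.
5.8 MHz > fs/2 = 4.45 MHz, folds to fs − 5.8 MHz = 3.1 MHz.
0.7 MHz ≤ fs/2 = 4.45 MHz, passes unchanged.
12 MHz mod fs = 3.1 MHz.
3.1 MHz ≤ fs/2 = 4.45 MHz, appears at 3.1 MHz.
12 MHz and 23.6 MHz both map to 3.1 MHz.

12 MHz, 23.6 MHz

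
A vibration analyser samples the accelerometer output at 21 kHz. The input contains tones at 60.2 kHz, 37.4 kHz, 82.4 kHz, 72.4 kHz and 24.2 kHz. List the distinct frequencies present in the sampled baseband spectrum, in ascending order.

fs/2 = 10.5 kHz.
60.2 kHz mod fs = 18.2 kHz.
18.2 kHz > fs/2 = 10.5 kHz, folds to fs − 18.2 kHz = 2.8 kHz.
37.4 kHz mod fs = 16.4 kHz.
16.4 kHz > fs/2 = 10.5 kHz, folds to fs − 16.4 kHz = 4.6 kHz.
82.4 kHz mod fs = 19.4 kHz.
19.4 kHz > fs/2 = 10.5 kHz, folds to fs − 19.4 kHz = 1.6 kHz.
72.4 kHz mod fs = 9.4 kHz.
9.4 kHz ≤ fs/2 = 10.5 kHz, appears at 9.4 kHz.
24.2 kHz mod fs = 3.2 kHz.
3.2 kHz ≤ fs/2 = 10.5 kHz, appears at 3.2 kHz.
Distinct values: {1.6 kHz, 2.8 kHz, 3.2 kHz, 4.6 kHz, 9.4 kHz}.

1.6 kHz, 2.8 kHz, 3.2 kHz, 4.6 kHz, 9.4 kHz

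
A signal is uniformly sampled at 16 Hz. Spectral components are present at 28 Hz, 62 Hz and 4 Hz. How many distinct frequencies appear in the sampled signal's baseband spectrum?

fs/2 = 8 Hz.
28 Hz mod fs = 12 Hz.
12 Hz > fs/2 = 8 Hz, folds to fs − 12 Hz = 4 Hz.
62 Hz mod fs = 14 Hz.
14 Hz > fs/2 = 8 Hz, folds to fs − 14 Hz = 2 Hz.
4 Hz ≤ fs/2 = 8 Hz, passes unchanged.
Distinct values: {2 Hz, 4 Hz} → 2.

2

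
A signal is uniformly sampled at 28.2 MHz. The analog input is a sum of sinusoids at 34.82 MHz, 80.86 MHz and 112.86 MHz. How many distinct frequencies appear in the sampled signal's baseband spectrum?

3

fs/2 = 14.1 MHz.
34.82 MHz mod fs = 6.62 MHz.
6.62 MHz ≤ fs/2 = 14.1 MHz, appears at 6.62 MHz.
80.86 MHz mod fs = 24.46 MHz.
24.46 MHz > fs/2 = 14.1 MHz, folds to fs − 24.46 MHz = 3.74 MHz.
112.86 MHz mod fs = 0.06 MHz.
0.06 MHz ≤ fs/2 = 14.1 MHz, appears at 0.06 MHz.
Distinct values: {0.06 MHz, 3.74 MHz, 6.62 MHz} → 3.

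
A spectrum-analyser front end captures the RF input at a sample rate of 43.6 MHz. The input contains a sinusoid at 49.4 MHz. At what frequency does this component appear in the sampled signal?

5.8 MHz

49.4 MHz mod fs = 5.8 MHz.
5.8 MHz ≤ fs/2 = 21.8 MHz, appears at 5.8 MHz.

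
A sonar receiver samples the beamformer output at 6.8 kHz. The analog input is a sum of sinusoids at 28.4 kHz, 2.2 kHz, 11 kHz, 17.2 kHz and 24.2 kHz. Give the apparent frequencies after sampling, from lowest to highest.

1.2 kHz, 2.2 kHz, 2.6 kHz, 3 kHz, 3.2 kHz

fs/2 = 3.4 kHz.
28.4 kHz mod fs = 1.2 kHz.
1.2 kHz ≤ fs/2 = 3.4 kHz, appears at 1.2 kHz.
2.2 kHz ≤ fs/2 = 3.4 kHz, passes unchanged.
11 kHz mod fs = 4.2 kHz.
4.2 kHz > fs/2 = 3.4 kHz, folds to fs − 4.2 kHz = 2.6 kHz.
17.2 kHz mod fs = 3.6 kHz.
3.6 kHz > fs/2 = 3.4 kHz, folds to fs − 3.6 kHz = 3.2 kHz.
24.2 kHz mod fs = 3.8 kHz.
3.8 kHz > fs/2 = 3.4 kHz, folds to fs − 3.8 kHz = 3 kHz.
Distinct values: {1.2 kHz, 2.2 kHz, 2.6 kHz, 3 kHz, 3.2 kHz}.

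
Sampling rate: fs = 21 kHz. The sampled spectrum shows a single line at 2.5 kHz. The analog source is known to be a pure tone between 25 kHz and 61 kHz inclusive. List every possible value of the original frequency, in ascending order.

39.5 kHz, 44.5 kHz, 60.5 kHz

Frequencies that alias to 2.5 kHz are k·fs ± 2.5 kHz for integer k ≥ 0.
k=0: 2.5 kHz.
k=1: 18.5 kHz, 23.5 kHz.
k=2: 39.5 kHz, 44.5 kHz.
k=3: 60.5 kHz, 65.5 kHz.
k=4: 81.5 kHz, 86.5 kHz.
Within [25 kHz, 61 kHz]: 39.5 kHz, 44.5 kHz, 60.5 kHz.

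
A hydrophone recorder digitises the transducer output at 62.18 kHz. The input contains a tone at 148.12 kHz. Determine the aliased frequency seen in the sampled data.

23.76 kHz

148.12 kHz mod fs = 23.76 kHz.
23.76 kHz ≤ fs/2 = 31.09 kHz, appears at 23.76 kHz.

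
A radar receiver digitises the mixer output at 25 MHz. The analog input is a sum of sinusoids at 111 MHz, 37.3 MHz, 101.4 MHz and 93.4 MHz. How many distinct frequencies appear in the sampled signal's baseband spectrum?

fs/2 = 12.5 MHz.
111 MHz mod fs = 11 MHz.
11 MHz ≤ fs/2 = 12.5 MHz, appears at 11 MHz.
37.3 MHz mod fs = 12.3 MHz.
12.3 MHz ≤ fs/2 = 12.5 MHz, appears at 12.3 MHz.
101.4 MHz mod fs = 1.4 MHz.
1.4 MHz ≤ fs/2 = 12.5 MHz, appears at 1.4 MHz.
93.4 MHz mod fs = 18.4 MHz.
18.4 MHz > fs/2 = 12.5 MHz, folds to fs − 18.4 MHz = 6.6 MHz.
Distinct values: {1.4 MHz, 6.6 MHz, 11 MHz, 12.3 MHz} → 4.

4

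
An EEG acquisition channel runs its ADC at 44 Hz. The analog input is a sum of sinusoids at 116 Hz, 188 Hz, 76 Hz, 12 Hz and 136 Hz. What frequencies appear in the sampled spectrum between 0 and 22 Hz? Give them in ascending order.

4 Hz, 12 Hz, 16 Hz

fs/2 = 22 Hz.
116 Hz mod fs = 28 Hz.
28 Hz > fs/2 = 22 Hz, folds to fs − 28 Hz = 16 Hz.
188 Hz mod fs = 12 Hz.
12 Hz ≤ fs/2 = 22 Hz, appears at 12 Hz.
76 Hz mod fs = 32 Hz.
32 Hz > fs/2 = 22 Hz, folds to fs − 32 Hz = 12 Hz.
12 Hz ≤ fs/2 = 22 Hz, passes unchanged.
136 Hz mod fs = 4 Hz.
4 Hz ≤ fs/2 = 22 Hz, appears at 4 Hz.
Distinct values: {4 Hz, 12 Hz, 16 Hz}.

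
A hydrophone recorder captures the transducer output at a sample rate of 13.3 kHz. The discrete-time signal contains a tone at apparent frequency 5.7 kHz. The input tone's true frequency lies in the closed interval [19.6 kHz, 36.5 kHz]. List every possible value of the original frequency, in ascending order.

20.9 kHz, 32.3 kHz, 34.2 kHz

Frequencies that alias to 5.7 kHz are k·fs ± 5.7 kHz for integer k ≥ 0.
k=0: 5.7 kHz.
k=1: 7.6 kHz, 19 kHz.
k=2: 20.9 kHz, 32.3 kHz.
k=3: 34.2 kHz, 45.6 kHz.
k=4: 47.5 kHz, 58.9 kHz.
Within [19.6 kHz, 36.5 kHz]: 20.9 kHz, 32.3 kHz, 34.2 kHz.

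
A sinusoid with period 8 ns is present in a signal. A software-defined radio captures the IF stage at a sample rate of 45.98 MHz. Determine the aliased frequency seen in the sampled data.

T = 8 ns → f = 1/T = 125 MHz.
125 MHz mod fs = 33.04 MHz.
33.04 MHz > fs/2 = 22.99 MHz, folds to fs − 33.04 MHz = 12.94 MHz.

12.94 MHz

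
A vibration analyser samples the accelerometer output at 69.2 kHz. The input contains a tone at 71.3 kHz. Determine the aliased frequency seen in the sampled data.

71.3 kHz mod fs = 2.1 kHz.
2.1 kHz ≤ fs/2 = 34.6 kHz, appears at 2.1 kHz.

2.1 kHz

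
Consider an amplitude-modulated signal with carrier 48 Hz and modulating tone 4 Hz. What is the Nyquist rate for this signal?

104 Hz

AM sidebands sit at fc ± fm = 44 Hz and 52 Hz.
Highest-frequency component: 52 Hz.
Nyquist rate = 2 × 52 Hz = 104 Hz.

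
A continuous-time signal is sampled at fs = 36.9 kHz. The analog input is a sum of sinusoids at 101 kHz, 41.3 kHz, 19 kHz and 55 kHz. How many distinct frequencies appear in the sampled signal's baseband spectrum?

4

fs/2 = 18.45 kHz.
101 kHz mod fs = 27.2 kHz.
27.2 kHz > fs/2 = 18.45 kHz, folds to fs − 27.2 kHz = 9.7 kHz.
41.3 kHz mod fs = 4.4 kHz.
4.4 kHz ≤ fs/2 = 18.45 kHz, appears at 4.4 kHz.
19 kHz > fs/2 = 18.45 kHz, folds to fs − 19 kHz = 17.9 kHz.
55 kHz mod fs = 18.1 kHz.
18.1 kHz ≤ fs/2 = 18.45 kHz, appears at 18.1 kHz.
Distinct values: {4.4 kHz, 9.7 kHz, 17.9 kHz, 18.1 kHz} → 4.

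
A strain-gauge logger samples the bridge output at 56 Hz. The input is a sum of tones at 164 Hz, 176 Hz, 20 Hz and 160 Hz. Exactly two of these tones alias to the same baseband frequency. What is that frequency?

fs/2 = 28 Hz.
164 Hz mod fs = 52 Hz.
52 Hz > fs/2 = 28 Hz, folds to fs − 52 Hz = 4 Hz.
176 Hz mod fs = 8 Hz.
8 Hz ≤ fs/2 = 28 Hz, appears at 8 Hz.
20 Hz ≤ fs/2 = 28 Hz, passes unchanged.
160 Hz mod fs = 48 Hz.
48 Hz > fs/2 = 28 Hz, folds to fs − 48 Hz = 8 Hz.
160 Hz and 176 Hz both map to 8 Hz.

8 Hz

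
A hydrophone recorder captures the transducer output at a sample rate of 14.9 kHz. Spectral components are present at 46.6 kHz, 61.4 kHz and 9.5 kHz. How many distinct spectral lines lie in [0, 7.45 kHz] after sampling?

fs/2 = 7.45 kHz.
46.6 kHz mod fs = 1.9 kHz.
1.9 kHz ≤ fs/2 = 7.45 kHz, appears at 1.9 kHz.
61.4 kHz mod fs = 1.8 kHz.
1.8 kHz ≤ fs/2 = 7.45 kHz, appears at 1.8 kHz.
9.5 kHz > fs/2 = 7.45 kHz, folds to fs − 9.5 kHz = 5.4 kHz.
Distinct values: {1.8 kHz, 1.9 kHz, 5.4 kHz} → 3.

3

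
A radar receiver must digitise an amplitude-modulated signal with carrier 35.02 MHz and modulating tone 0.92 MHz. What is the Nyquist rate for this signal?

AM sidebands sit at fc ± fm = 34.1 MHz and 35.94 MHz.
Highest-frequency component: 35.94 MHz.
Nyquist rate = 2 × 35.94 MHz = 71.88 MHz.

71.88 MHz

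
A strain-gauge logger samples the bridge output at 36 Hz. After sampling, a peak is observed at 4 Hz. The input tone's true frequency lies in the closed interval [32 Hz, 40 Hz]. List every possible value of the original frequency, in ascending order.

Frequencies that alias to 4 Hz are k·fs ± 4 Hz for integer k ≥ 0.
k=0: 4 Hz.
k=1: 32 Hz, 40 Hz.
k=2: 68 Hz, 76 Hz.
Within [32 Hz, 40 Hz]: 32 Hz, 40 Hz.

32 Hz, 40 Hz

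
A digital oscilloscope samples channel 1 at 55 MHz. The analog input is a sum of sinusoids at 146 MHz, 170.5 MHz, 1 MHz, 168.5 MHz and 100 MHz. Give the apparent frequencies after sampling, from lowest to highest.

fs/2 = 27.5 MHz.
146 MHz mod fs = 36 MHz.
36 MHz > fs/2 = 27.5 MHz, folds to fs − 36 MHz = 19 MHz.
170.5 MHz mod fs = 5.5 MHz.
5.5 MHz ≤ fs/2 = 27.5 MHz, appears at 5.5 MHz.
1 MHz ≤ fs/2 = 27.5 MHz, passes unchanged.
168.5 MHz mod fs = 3.5 MHz.
3.5 MHz ≤ fs/2 = 27.5 MHz, appears at 3.5 MHz.
100 MHz mod fs = 45 MHz.
45 MHz > fs/2 = 27.5 MHz, folds to fs − 45 MHz = 10 MHz.
Distinct values: {1 MHz, 3.5 MHz, 5.5 MHz, 10 MHz, 19 MHz}.

1 MHz, 3.5 MHz, 5.5 MHz, 10 MHz, 19 MHz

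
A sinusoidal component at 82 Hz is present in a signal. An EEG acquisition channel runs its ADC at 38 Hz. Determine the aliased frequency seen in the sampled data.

6 Hz

82 Hz mod fs = 6 Hz.
6 Hz ≤ fs/2 = 19 Hz, appears at 6 Hz.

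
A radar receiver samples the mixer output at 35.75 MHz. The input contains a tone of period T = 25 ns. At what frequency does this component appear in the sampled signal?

4.25 MHz

T = 25 ns → f = 1/T = 40 MHz.
40 MHz mod fs = 4.25 MHz.
4.25 MHz ≤ fs/2 = 17.875 MHz, appears at 4.25 MHz.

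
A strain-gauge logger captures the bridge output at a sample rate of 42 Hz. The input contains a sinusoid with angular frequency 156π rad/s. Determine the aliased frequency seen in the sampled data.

ω = 156π rad/s → f = ω/(2π) = 78 Hz.
78 Hz mod fs = 36 Hz.
36 Hz > fs/2 = 21 Hz, folds to fs − 36 Hz = 6 Hz.

6 Hz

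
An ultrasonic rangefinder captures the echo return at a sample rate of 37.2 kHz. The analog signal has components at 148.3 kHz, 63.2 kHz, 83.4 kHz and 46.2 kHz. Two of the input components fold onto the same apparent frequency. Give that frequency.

fs/2 = 18.6 kHz.
148.3 kHz mod fs = 36.7 kHz.
36.7 kHz > fs/2 = 18.6 kHz, folds to fs − 36.7 kHz = 0.5 kHz.
63.2 kHz mod fs = 26 kHz.
26 kHz > fs/2 = 18.6 kHz, folds to fs − 26 kHz = 11.2 kHz.
83.4 kHz mod fs = 9 kHz.
9 kHz ≤ fs/2 = 18.6 kHz, appears at 9 kHz.
46.2 kHz mod fs = 9 kHz.
9 kHz ≤ fs/2 = 18.6 kHz, appears at 9 kHz.
46.2 kHz and 83.4 kHz both map to 9 kHz.

9 kHz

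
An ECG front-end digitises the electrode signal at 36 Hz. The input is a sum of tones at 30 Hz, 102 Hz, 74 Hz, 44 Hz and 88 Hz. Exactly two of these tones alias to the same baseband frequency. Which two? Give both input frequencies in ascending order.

fs/2 = 18 Hz.
30 Hz > fs/2 = 18 Hz, folds to fs − 30 Hz = 6 Hz.
102 Hz mod fs = 30 Hz.
30 Hz > fs/2 = 18 Hz, folds to fs − 30 Hz = 6 Hz.
74 Hz mod fs = 2 Hz.
2 Hz ≤ fs/2 = 18 Hz, appears at 2 Hz.
44 Hz mod fs = 8 Hz.
8 Hz ≤ fs/2 = 18 Hz, appears at 8 Hz.
88 Hz mod fs = 16 Hz.
16 Hz ≤ fs/2 = 18 Hz, appears at 16 Hz.
30 Hz and 102 Hz both map to 6 Hz.

30 Hz, 102 Hz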